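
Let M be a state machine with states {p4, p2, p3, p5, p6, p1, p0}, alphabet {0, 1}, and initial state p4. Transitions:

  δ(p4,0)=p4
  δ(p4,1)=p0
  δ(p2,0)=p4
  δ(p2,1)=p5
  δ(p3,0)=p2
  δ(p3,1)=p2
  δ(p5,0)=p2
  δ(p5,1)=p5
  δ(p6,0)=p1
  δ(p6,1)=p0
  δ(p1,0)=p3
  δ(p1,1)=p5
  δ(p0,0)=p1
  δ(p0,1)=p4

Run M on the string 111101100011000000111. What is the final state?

p0

p4 → p0 → p4 → p0 → p4 → p4 → p0 → p4 → p4 → p4 → p4 → p0 → p4 → p4 → p4 → p4 → p4 → p4 → p4 → p0 → p4 → p0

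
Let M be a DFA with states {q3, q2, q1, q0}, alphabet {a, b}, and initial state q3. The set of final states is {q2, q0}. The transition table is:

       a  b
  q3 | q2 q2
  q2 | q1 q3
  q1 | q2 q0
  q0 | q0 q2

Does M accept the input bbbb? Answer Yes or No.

Trace: q3 -b-> q2 -b-> q3 -b-> q2 -b-> q3
End state q3 is not accepting.

No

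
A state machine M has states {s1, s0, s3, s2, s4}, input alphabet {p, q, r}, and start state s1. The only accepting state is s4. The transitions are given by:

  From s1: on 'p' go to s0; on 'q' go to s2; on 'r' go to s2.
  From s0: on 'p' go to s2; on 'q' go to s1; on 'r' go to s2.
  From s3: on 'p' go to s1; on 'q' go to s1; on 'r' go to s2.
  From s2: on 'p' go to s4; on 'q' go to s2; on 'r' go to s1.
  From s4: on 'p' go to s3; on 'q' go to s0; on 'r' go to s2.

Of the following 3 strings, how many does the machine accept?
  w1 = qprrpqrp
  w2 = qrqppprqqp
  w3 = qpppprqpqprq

w1:
  start at s1
  read 'q': s1 → s2
  read 'p': s2 → s4
  read 'r': s4 → s2
  read 'r': s2 → s1
  read 'p': s1 → s0
  read 'q': s0 → s1
  read 'r': s1 → s2
  read 'p': s2 → s4
  end s4, accepted
w2:
  start at s1
  read 'q': s1 → s2
  read 'r': s2 → s1
  read 'q': s1 → s2
  read 'p': s2 → s4
  read 'p': s4 → s3
  read 'p': s3 → s1
  read 'r': s1 → s2
  read 'q': s2 → s2
  read 'q': s2 → s2
  read 'p': s2 → s4
  end s4, accepted
w3:
  start at s1
  read 'q': s1 → s2
  read 'p': s2 → s4
  read 'p': s4 → s3
  read 'p': s3 → s1
  read 'p': s1 → s0
  read 'r': s0 → s2
  read 'q': s2 → s2
  read 'p': s2 → s4
  read 'q': s4 → s0
  read 'p': s0 → s2
  read 'r': s2 → s1
  read 'q': s1 → s2
  end s2, rejected

2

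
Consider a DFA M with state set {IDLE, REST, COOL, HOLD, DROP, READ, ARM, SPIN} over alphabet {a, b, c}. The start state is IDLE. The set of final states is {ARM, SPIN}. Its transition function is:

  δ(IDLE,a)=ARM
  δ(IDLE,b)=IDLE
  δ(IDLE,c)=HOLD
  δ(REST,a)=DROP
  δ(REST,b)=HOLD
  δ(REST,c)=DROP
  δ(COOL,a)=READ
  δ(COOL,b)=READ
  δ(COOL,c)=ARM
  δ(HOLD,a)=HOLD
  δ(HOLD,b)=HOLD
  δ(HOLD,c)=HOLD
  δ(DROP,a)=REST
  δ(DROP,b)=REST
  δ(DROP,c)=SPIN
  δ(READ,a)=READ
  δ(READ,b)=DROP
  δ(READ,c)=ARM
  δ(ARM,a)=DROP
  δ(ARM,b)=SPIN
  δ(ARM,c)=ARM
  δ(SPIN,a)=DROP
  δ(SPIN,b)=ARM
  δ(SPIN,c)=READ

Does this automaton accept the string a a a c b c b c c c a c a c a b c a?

IDLE → ARM → DROP → REST → DROP → REST → DROP → REST → DROP → SPIN → READ → READ → ARM → DROP → SPIN → DROP → REST → DROP → REST
End state REST is not accepting.

No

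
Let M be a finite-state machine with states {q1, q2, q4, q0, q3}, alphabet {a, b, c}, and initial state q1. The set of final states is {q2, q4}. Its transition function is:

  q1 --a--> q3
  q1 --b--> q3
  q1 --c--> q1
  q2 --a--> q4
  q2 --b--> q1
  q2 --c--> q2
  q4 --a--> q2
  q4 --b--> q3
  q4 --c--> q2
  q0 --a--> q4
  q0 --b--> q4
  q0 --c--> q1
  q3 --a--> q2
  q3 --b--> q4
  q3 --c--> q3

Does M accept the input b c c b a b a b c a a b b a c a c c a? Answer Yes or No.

Yes

q1 → q3 → q3 → q3 → q4 → q2 → q1 → q3 → q4 → q2 → q4 → q2 → q1 → q3 → q2 → q2 → q4 → q2 → q2 → q4
End state q4 is accepting.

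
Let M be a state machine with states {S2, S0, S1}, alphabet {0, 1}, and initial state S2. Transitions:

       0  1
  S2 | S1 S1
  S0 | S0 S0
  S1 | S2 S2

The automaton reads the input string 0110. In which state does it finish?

Trace: S2 -0-> S1 -1-> S2 -1-> S1 -0-> S2

S2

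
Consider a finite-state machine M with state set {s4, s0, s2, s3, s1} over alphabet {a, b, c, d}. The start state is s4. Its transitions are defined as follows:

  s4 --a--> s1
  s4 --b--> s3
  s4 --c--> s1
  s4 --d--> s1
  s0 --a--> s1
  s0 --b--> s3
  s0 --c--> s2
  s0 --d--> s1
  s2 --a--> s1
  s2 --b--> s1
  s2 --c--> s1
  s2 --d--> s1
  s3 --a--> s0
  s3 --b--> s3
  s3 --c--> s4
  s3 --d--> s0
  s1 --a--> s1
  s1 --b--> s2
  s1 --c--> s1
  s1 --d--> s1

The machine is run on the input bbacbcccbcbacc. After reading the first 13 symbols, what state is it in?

start at s4
read 'b': s4 → s3
read 'b': s3 → s3
read 'a': s3 → s0
read 'c': s0 → s2
read 'b': s2 → s1
read 'c': s1 → s1
read 'c': s1 → s1
read 'c': s1 → s1
read 'b': s1 → s2
read 'c': s2 → s1
read 'b': s1 → s2
read 'a': s2 → s1
read 'c': s1 → s1
After 13 symbols: s1.

s1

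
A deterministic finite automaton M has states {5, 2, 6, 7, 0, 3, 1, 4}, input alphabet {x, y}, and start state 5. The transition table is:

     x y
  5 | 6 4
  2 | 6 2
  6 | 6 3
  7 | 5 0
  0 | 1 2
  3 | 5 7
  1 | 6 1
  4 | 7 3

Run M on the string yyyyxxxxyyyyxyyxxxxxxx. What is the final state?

Trace: 5 -y-> 4 -y-> 3 -y-> 7 -y-> 0 -x-> 1 -x-> 6 -x-> 6 -x-> 6 -y-> 3 -y-> 7 -y-> 0 -y-> 2 -x-> 6 -y-> 3 -y-> 7 -x-> 5 -x-> 6 -x-> 6 -x-> 6 -x-> 6 -x-> 6 -x-> 6

6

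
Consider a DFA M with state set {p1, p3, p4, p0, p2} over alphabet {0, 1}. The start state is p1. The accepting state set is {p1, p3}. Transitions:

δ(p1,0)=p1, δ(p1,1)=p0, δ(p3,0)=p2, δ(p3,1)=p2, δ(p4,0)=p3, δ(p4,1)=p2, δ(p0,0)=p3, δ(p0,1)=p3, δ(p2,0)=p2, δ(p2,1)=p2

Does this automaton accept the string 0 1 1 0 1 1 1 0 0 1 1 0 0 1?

Trace: p1 -0-> p1 -1-> p0 -1-> p3 -0-> p2 -1-> p2 -1-> p2 -1-> p2 -0-> p2 -0-> p2 -1-> p2 -1-> p2 -0-> p2 -0-> p2 -1-> p2
End state p2 is not accepting.

No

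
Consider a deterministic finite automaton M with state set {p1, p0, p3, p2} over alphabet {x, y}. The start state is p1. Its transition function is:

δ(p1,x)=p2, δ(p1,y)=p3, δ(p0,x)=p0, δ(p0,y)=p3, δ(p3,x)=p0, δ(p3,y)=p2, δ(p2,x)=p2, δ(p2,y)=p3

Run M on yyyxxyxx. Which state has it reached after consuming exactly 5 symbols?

p0

Trace: p1 -y-> p3 -y-> p2 -y-> p3 -x-> p0 -x-> p0
After 5 symbols: p0.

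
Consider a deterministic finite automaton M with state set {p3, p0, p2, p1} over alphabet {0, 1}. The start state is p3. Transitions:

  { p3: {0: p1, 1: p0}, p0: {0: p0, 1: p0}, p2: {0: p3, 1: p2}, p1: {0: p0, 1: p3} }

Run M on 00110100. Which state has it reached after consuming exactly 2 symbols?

Trace: p3 -0-> p1 -0-> p0
After 2 symbols: p0.

p0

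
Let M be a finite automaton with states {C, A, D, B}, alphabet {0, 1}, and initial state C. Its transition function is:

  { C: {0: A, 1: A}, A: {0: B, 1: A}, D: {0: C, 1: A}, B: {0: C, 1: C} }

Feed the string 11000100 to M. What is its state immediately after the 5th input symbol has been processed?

A

start at C
read '1': C → A
read '1': A → A
read '0': A → B
read '0': B → C
read '0': C → A
After 5 symbols: A.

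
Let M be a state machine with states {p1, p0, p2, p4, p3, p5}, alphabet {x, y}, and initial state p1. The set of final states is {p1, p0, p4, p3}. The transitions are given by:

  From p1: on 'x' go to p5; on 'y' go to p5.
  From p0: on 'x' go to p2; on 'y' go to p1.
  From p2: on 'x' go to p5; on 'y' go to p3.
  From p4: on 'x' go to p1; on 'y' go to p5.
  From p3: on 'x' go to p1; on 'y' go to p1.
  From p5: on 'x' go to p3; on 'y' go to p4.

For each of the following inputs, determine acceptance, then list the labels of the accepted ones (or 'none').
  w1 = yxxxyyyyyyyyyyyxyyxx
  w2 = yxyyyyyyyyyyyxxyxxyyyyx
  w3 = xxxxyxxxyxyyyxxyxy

w1: Trace: p1 -y-> p5 -x-> p3 -x-> p1 -x-> p5 -y-> p4 -y-> p5 -y-> p4 -y-> p5 -y-> p4 -y-> p5 -y-> p4 -y-> p5 -y-> p4 -y-> p5 -y-> p4 -x-> p1 -y-> p5 -y-> p4 -x-> p1 -x-> p5  → end p5, rejected
w2: Trace: p1 -y-> p5 -x-> p3 -y-> p1 -y-> p5 -y-> p4 -y-> p5 -y-> p4 -y-> p5 -y-> p4 -y-> p5 -y-> p4 -y-> p5 -y-> p4 -x-> p1 -x-> p5 -y-> p4 -x-> p1 -x-> p5 -y-> p4 -y-> p5 -y-> p4 -y-> p5 -x-> p3  → end p3, accepted
w3: Trace: p1 -x-> p5 -x-> p3 -x-> p1 -x-> p5 -y-> p4 -x-> p1 -x-> p5 -x-> p3 -y-> p1 -x-> p5 -y-> p4 -y-> p5 -y-> p4 -x-> p1 -x-> p5 -y-> p4 -x-> p1 -y-> p5  → end p5, rejected

w2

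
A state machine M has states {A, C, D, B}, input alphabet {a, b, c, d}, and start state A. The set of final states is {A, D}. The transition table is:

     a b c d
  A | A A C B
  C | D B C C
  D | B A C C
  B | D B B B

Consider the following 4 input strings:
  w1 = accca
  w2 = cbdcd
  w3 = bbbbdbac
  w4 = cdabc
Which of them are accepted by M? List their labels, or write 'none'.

w1:
  start at A
  read 'a': A → A
  read 'c': A → C
  read 'c': C → C
  read 'c': C → C
  read 'a': C → D
  end D, accepted
w2:
  start at A
  read 'c': A → C
  read 'b': C → B
  read 'd': B → B
  read 'c': B → B
  read 'd': B → B
  end B, rejected
w3:
  start at A
  read 'b': A → A
  read 'b': A → A
  read 'b': A → A
  read 'b': A → A
  read 'd': A → B
  read 'b': B → B
  read 'a': B → D
  read 'c': D → C
  end C, rejected
w4:
  start at A
  read 'c': A → C
  read 'd': C → C
  read 'a': C → D
  read 'b': D → A
  read 'c': A → C
  end C, rejected

w1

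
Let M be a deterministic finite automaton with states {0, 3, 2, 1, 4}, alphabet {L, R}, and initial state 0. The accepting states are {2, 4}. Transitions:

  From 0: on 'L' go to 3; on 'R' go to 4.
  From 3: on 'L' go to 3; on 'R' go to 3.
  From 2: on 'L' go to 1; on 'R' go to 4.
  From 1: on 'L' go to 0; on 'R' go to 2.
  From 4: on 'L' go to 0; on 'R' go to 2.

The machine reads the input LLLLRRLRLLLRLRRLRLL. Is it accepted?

start at 0
read 'L': 0 → 3
read 'L': 3 → 3
read 'L': 3 → 3
read 'L': 3 → 3
read 'R': 3 → 3
read 'R': 3 → 3
read 'L': 3 → 3
read 'R': 3 → 3
read 'L': 3 → 3
read 'L': 3 → 3
read 'L': 3 → 3
read 'R': 3 → 3
read 'L': 3 → 3
read 'R': 3 → 3
read 'R': 3 → 3
read 'L': 3 → 3
read 'R': 3 → 3
read 'L': 3 → 3
read 'L': 3 → 3
End state 3 is not accepting.

No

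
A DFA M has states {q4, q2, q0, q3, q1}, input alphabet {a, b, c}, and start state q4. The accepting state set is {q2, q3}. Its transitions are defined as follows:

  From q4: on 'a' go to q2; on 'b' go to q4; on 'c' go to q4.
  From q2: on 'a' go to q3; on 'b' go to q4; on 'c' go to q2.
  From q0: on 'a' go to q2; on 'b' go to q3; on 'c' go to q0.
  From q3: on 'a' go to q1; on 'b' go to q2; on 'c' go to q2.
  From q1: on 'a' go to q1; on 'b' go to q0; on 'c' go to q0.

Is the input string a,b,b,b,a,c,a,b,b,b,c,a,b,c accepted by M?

start at q4
read 'a': q4 → q2
read 'b': q2 → q4
read 'b': q4 → q4
read 'b': q4 → q4
read 'a': q4 → q2
read 'c': q2 → q2
read 'a': q2 → q3
read 'b': q3 → q2
read 'b': q2 → q4
read 'b': q4 → q4
read 'c': q4 → q4
read 'a': q4 → q2
read 'b': q2 → q4
read 'c': q4 → q4
End state q4 is not accepting.

No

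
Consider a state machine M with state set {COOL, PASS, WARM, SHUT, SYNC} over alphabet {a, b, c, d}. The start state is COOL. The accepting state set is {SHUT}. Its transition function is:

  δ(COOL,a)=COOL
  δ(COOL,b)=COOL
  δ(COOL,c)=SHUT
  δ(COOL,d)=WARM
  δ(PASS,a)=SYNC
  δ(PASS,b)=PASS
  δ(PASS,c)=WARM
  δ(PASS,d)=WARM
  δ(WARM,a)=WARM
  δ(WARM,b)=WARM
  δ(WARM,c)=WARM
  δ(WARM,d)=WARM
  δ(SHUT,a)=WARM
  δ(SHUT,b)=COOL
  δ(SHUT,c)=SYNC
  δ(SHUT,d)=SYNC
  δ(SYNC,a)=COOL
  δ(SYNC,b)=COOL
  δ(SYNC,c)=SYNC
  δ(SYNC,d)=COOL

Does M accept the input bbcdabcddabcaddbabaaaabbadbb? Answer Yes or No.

COOL → COOL → COOL → SHUT → SYNC → COOL → COOL → SHUT → SYNC → COOL → COOL → COOL → SHUT → WARM → WARM → WARM → WARM → WARM → WARM → WARM → WARM → WARM → WARM → WARM → WARM → WARM → WARM → WARM → WARM
End state WARM is not accepting.

No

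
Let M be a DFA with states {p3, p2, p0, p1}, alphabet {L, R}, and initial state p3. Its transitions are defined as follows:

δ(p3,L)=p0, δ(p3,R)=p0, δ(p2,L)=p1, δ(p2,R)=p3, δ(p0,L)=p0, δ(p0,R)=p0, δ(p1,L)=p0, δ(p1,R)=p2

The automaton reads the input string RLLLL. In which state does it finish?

start at p3
read 'R': p3 → p0
read 'L': p0 → p0
read 'L': p0 → p0
read 'L': p0 → p0
read 'L': p0 → p0

p0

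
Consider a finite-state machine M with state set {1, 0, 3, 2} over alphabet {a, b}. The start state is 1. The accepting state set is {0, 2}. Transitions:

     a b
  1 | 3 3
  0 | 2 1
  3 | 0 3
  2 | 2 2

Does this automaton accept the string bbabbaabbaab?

1 → 3 → 3 → 0 → 1 → 3 → 0 → 2 → 2 → 2 → 2 → 2 → 2
End state 2 is accepting.

Yes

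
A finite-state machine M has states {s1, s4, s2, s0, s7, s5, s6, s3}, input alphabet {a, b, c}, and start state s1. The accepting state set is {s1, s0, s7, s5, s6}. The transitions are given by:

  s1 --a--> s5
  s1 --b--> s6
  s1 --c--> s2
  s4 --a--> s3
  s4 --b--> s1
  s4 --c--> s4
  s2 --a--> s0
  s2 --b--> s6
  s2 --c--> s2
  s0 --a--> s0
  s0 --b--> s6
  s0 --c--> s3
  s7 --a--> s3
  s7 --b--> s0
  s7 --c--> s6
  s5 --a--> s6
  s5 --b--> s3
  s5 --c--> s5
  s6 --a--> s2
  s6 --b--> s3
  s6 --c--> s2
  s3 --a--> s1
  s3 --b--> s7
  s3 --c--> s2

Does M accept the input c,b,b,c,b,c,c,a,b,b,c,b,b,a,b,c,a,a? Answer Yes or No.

s1 → s2 → s6 → s3 → s2 → s6 → s2 → s2 → s0 → s6 → s3 → s2 → s6 → s3 → s1 → s6 → s2 → s0 → s0
End state s0 is accepting.

Yes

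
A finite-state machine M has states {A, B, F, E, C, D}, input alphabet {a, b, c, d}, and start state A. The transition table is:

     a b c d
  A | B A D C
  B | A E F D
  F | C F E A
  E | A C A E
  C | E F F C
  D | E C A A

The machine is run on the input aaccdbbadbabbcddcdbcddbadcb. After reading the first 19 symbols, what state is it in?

F

Trace: A -a-> B -a-> A -c-> D -c-> A -d-> C -b-> F -b-> F -a-> C -d-> C -b-> F -a-> C -b-> F -b-> F -c-> E -d-> E -d-> E -c-> A -d-> C -b-> F
After 19 symbols: F.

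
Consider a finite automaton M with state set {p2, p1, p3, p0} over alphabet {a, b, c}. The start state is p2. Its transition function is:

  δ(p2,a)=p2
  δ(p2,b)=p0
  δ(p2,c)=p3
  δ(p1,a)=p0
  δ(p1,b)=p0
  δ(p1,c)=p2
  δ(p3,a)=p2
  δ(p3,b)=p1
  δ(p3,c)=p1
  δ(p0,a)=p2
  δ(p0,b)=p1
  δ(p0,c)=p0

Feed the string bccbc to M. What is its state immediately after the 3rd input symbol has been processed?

p2 → p0 → p0 → p0
After 3 symbols: p0.

p0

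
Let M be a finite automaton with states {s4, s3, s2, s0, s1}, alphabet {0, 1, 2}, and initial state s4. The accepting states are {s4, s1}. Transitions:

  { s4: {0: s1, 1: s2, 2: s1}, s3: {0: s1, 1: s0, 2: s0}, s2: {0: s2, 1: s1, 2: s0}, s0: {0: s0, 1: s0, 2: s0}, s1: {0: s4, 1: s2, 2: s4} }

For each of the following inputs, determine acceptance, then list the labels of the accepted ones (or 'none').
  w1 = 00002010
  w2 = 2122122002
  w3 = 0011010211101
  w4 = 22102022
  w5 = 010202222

none

w1: s4 → s1 → s4 → s1 → s4 → s1 → s4 → s2 → s2  → end s2, rejected
w2: s4 → s1 → s2 → s0 → s0 → s0 → s0 → s0 → s0 → s0 → s0  → end s0, rejected
w3: s4 → s1 → s4 → s2 → s1 → s4 → s2 → s2 → s0 → s0 → s0 → s0 → s0 → s0  → end s0, rejected
w4: s4 → s1 → s4 → s2 → s2 → s0 → s0 → s0 → s0  → end s0, rejected
w5: s4 → s1 → s2 → s2 → s0 → s0 → s0 → s0 → s0 → s0  → end s0, rejected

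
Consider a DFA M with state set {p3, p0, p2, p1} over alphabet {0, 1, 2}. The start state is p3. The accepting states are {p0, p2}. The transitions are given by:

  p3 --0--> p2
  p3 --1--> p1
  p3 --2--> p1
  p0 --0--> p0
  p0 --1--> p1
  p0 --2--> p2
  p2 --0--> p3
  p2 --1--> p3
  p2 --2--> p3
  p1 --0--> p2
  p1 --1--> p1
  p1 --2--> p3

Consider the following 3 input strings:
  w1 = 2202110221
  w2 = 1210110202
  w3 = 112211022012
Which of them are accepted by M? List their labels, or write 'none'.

none

w1:
  start at p3
  read '2': p3 → p1
  read '2': p1 → p3
  read '0': p3 → p2
  read '2': p2 → p3
  read '1': p3 → p1
  read '1': p1 → p1
  read '0': p1 → p2
  read '2': p2 → p3
  read '2': p3 → p1
  read '1': p1 → p1
  end p1, rejected
w2:
  start at p3
  read '1': p3 → p1
  read '2': p1 → p3
  read '1': p3 → p1
  read '0': p1 → p2
  read '1': p2 → p3
  read '1': p3 → p1
  read '0': p1 → p2
  read '2': p2 → p3
  read '0': p3 → p2
  read '2': p2 → p3
  end p3, rejected
w3:
  start at p3
  read '1': p3 → p1
  read '1': p1 → p1
  read '2': p1 → p3
  read '2': p3 → p1
  read '1': p1 → p1
  read '1': p1 → p1
  read '0': p1 → p2
  read '2': p2 → p3
  read '2': p3 → p1
  read '0': p1 → p2
  read '1': p2 → p3
  read '2': p3 → p1
  end p1, rejected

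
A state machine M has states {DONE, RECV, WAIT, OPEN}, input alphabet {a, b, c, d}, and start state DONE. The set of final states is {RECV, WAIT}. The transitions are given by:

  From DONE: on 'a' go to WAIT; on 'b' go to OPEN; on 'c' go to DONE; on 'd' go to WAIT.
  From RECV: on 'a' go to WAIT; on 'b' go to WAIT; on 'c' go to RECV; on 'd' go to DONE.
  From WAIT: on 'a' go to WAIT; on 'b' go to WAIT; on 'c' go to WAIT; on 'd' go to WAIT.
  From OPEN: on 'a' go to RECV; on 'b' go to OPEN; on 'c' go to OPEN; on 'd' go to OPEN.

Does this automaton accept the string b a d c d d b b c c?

start at DONE
read 'b': DONE → OPEN
read 'a': OPEN → RECV
read 'd': RECV → DONE
read 'c': DONE → DONE
read 'd': DONE → WAIT
read 'd': WAIT → WAIT
read 'b': WAIT → WAIT
read 'b': WAIT → WAIT
read 'c': WAIT → WAIT
read 'c': WAIT → WAIT
End state WAIT is accepting.

Yes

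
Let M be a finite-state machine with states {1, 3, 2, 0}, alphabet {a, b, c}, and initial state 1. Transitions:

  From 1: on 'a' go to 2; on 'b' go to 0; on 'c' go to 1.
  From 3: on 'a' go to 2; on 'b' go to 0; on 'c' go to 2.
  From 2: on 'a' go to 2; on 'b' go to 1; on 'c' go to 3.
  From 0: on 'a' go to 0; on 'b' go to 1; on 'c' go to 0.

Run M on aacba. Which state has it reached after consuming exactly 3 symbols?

1 → 2 → 2 → 3
After 3 symbols: 3.

3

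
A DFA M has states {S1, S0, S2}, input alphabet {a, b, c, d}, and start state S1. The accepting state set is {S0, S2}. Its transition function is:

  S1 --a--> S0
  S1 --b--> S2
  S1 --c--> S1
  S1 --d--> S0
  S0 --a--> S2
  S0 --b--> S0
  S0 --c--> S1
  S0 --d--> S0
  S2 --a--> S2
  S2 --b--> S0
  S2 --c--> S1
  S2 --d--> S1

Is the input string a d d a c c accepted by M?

S1 → S0 → S0 → S0 → S2 → S1 → S1
End state S1 is not accepting.

No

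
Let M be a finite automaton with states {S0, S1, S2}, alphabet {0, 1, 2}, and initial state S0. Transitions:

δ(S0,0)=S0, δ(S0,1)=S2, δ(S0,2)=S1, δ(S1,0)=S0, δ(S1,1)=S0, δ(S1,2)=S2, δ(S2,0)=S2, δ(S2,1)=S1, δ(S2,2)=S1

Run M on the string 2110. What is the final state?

Trace: S0 -2-> S1 -1-> S0 -1-> S2 -0-> S2

S2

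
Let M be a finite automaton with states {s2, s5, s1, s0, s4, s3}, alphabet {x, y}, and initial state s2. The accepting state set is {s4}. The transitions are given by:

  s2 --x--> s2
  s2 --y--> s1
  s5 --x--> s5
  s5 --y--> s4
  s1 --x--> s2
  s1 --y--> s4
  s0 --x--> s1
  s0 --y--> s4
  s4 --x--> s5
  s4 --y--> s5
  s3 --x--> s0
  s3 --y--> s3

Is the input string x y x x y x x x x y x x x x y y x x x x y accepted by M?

Yes

Trace: s2 -x-> s2 -y-> s1 -x-> s2 -x-> s2 -y-> s1 -x-> s2 -x-> s2 -x-> s2 -x-> s2 -y-> s1 -x-> s2 -x-> s2 -x-> s2 -x-> s2 -y-> s1 -y-> s4 -x-> s5 -x-> s5 -x-> s5 -x-> s5 -y-> s4
End state s4 is accepting.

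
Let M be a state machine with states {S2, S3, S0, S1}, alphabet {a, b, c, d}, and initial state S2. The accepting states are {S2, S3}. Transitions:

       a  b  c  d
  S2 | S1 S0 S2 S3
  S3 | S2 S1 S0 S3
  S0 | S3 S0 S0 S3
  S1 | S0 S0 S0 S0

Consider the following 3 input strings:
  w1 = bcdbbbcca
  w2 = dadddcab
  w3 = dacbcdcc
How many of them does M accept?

w1: S2 → S0 → S0 → S3 → S1 → S0 → S0 → S0 → S0 → S3  → end S3, accepted
w2: S2 → S3 → S2 → S3 → S3 → S3 → S0 → S3 → S1  → end S1, rejected
w3: S2 → S3 → S2 → S2 → S0 → S0 → S3 → S0 → S0  → end S0, rejected

1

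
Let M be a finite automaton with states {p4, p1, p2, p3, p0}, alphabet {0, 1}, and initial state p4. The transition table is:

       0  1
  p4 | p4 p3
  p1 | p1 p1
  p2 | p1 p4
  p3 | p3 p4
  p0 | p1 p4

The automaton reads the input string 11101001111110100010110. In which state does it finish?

p4

p4 → p3 → p4 → p3 → p3 → p4 → p4 → p4 → p3 → p4 → p3 → p4 → p3 → p4 → p4 → p3 → p3 → p3 → p3 → p4 → p4 → p3 → p4 → p4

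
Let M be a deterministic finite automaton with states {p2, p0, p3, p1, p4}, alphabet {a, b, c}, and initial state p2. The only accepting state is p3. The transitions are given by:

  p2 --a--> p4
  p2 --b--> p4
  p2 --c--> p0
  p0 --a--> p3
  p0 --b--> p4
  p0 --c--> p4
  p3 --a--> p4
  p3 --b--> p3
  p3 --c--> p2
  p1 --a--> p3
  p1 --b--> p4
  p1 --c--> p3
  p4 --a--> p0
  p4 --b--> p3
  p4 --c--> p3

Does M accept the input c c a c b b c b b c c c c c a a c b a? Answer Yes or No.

p2 → p0 → p4 → p0 → p4 → p3 → p3 → p2 → p4 → p3 → p2 → p0 → p4 → p3 → p2 → p4 → p0 → p4 → p3 → p4
End state p4 is not accepting.

No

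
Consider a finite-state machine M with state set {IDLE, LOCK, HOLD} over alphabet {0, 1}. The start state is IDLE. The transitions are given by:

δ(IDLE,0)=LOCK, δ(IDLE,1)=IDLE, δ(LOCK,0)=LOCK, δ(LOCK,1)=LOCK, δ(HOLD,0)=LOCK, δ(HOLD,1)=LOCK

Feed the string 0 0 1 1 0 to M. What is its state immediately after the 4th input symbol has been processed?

LOCK

IDLE → LOCK → LOCK → LOCK → LOCK
After 4 symbols: LOCK.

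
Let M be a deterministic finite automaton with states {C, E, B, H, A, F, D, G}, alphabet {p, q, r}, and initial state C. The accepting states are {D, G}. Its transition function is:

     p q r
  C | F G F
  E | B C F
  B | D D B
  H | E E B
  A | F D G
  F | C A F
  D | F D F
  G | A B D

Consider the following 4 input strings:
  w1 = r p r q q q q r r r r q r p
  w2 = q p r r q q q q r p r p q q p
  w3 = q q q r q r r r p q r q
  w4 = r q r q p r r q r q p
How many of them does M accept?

w1: Trace: C -r-> F -p-> C -r-> F -q-> A -q-> D -q-> D -q-> D -r-> F -r-> F -r-> F -r-> F -q-> A -r-> G -p-> A  → end A, rejected
w2: Trace: C -q-> G -p-> A -r-> G -r-> D -q-> D -q-> D -q-> D -q-> D -r-> F -p-> C -r-> F -p-> C -q-> G -q-> B -p-> D  → end D, accepted
w3: Trace: C -q-> G -q-> B -q-> D -r-> F -q-> A -r-> G -r-> D -r-> F -p-> C -q-> G -r-> D -q-> D  → end D, accepted
w4: Trace: C -r-> F -q-> A -r-> G -q-> B -p-> D -r-> F -r-> F -q-> A -r-> G -q-> B -p-> D  → end D, accepted

3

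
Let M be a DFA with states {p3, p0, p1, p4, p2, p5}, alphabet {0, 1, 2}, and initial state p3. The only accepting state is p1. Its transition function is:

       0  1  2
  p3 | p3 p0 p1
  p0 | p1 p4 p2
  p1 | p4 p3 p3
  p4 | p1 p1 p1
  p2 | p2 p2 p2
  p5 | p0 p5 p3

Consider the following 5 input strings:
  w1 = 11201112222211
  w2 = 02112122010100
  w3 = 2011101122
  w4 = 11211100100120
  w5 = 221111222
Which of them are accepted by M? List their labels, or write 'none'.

w1: p3 → p0 → p4 → p1 → p4 → p1 → p3 → p0 → p2 → p2 → p2 → p2 → p2 → p2 → p2  → end p2, rejected
w2: p3 → p3 → p1 → p3 → p0 → p2 → p2 → p2 → p2 → p2 → p2 → p2 → p2 → p2 → p2  → end p2, rejected
w3: p3 → p1 → p4 → p1 → p3 → p0 → p1 → p3 → p0 → p2 → p2  → end p2, rejected
w4: p3 → p0 → p4 → p1 → p3 → p0 → p4 → p1 → p4 → p1 → p4 → p1 → p3 → p1 → p4  → end p4, rejected
w5: p3 → p1 → p3 → p0 → p4 → p1 → p3 → p1 → p3 → p1  → end p1, accepted

w5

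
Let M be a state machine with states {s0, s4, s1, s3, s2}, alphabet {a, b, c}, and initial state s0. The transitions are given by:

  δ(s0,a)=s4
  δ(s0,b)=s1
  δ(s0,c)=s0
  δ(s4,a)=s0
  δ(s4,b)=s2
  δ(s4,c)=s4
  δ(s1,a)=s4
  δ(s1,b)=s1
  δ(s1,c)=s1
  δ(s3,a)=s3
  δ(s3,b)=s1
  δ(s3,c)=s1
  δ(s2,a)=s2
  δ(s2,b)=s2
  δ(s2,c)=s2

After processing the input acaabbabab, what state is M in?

s2

start at s0
read 'a': s0 → s4
read 'c': s4 → s4
read 'a': s4 → s0
read 'a': s0 → s4
read 'b': s4 → s2
read 'b': s2 → s2
read 'a': s2 → s2
read 'b': s2 → s2
read 'a': s2 → s2
read 'b': s2 → s2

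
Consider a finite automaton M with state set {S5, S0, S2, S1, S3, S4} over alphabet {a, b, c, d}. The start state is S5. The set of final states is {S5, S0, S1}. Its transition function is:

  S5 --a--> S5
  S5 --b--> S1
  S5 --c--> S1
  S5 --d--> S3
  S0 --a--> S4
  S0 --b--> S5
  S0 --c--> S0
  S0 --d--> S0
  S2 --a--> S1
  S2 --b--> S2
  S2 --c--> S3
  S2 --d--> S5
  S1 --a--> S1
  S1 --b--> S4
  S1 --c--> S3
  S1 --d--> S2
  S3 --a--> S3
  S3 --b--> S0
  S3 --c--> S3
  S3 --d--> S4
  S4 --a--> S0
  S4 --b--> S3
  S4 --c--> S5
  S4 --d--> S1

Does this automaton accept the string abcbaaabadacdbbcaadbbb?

Yes

S5 → S5 → S1 → S3 → S0 → S4 → S0 → S4 → S3 → S3 → S4 → S0 → S0 → S0 → S5 → S1 → S3 → S3 → S3 → S4 → S3 → S0 → S5
End state S5 is accepting.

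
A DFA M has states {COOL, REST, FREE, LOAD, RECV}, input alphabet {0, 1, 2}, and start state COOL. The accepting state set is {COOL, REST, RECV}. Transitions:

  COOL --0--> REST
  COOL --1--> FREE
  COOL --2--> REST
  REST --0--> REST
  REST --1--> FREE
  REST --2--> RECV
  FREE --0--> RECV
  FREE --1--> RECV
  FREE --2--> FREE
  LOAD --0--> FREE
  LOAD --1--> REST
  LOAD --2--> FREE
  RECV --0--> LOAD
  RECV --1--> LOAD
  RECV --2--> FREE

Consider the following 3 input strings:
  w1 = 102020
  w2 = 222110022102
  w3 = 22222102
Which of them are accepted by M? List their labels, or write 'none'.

w1:
  start at COOL
  read '1': COOL → FREE
  read '0': FREE → RECV
  read '2': RECV → FREE
  read '0': FREE → RECV
  read '2': RECV → FREE
  read '0': FREE → RECV
  end RECV, accepted
w2:
  start at COOL
  read '2': COOL → REST
  read '2': REST → RECV
  read '2': RECV → FREE
  read '1': FREE → RECV
  read '1': RECV → LOAD
  read '0': LOAD → FREE
  read '0': FREE → RECV
  read '2': RECV → FREE
  read '2': FREE → FREE
  read '1': FREE → RECV
  read '0': RECV → LOAD
  read '2': LOAD → FREE
  end FREE, rejected
w3:
  start at COOL
  read '2': COOL → REST
  read '2': REST → RECV
  read '2': RECV → FREE
  read '2': FREE → FREE
  read '2': FREE → FREE
  read '1': FREE → RECV
  read '0': RECV → LOAD
  read '2': LOAD → FREE
  end FREE, rejected

w1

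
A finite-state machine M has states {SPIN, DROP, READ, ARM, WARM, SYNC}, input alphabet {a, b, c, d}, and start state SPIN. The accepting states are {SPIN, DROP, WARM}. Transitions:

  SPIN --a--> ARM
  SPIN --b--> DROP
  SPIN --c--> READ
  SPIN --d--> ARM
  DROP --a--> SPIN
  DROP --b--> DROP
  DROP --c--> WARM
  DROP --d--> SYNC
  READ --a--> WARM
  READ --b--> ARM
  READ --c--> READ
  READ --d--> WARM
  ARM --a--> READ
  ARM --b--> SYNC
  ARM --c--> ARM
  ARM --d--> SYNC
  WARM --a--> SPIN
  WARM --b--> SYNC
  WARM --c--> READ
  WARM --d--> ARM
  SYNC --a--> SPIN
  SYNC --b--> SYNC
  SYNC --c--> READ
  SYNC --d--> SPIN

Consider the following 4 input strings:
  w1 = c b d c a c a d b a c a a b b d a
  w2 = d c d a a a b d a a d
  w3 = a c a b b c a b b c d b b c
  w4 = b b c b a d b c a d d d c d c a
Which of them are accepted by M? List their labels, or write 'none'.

w1: SPIN → READ → ARM → SYNC → READ → WARM → READ → WARM → ARM → SYNC → SPIN → READ → WARM → SPIN → DROP → DROP → SYNC → SPIN  → end SPIN, accepted
w2: SPIN → ARM → ARM → SYNC → SPIN → ARM → READ → ARM → SYNC → SPIN → ARM → SYNC  → end SYNC, rejected
w3: SPIN → ARM → ARM → READ → ARM → SYNC → READ → WARM → SYNC → SYNC → READ → WARM → SYNC → SYNC → READ  → end READ, rejected
w4: SPIN → DROP → DROP → WARM → SYNC → SPIN → ARM → SYNC → READ → WARM → ARM → SYNC → SPIN → READ → WARM → READ → WARM  → end WARM, accepted

w1, w4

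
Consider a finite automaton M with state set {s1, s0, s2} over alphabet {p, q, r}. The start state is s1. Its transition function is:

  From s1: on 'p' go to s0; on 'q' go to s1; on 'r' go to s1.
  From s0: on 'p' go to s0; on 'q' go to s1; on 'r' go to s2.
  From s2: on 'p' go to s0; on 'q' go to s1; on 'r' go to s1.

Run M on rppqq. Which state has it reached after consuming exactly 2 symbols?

start at s1
read 'r': s1 → s1
read 'p': s1 → s0
After 2 symbols: s0.

s0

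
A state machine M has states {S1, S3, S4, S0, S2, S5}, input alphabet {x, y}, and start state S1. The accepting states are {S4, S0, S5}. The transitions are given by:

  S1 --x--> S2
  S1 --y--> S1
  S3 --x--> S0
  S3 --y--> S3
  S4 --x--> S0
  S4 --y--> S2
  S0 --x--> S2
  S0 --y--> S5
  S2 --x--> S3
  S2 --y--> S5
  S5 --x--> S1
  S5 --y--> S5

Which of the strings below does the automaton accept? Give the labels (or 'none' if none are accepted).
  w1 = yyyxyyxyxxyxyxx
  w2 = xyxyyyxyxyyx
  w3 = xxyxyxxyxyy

w1: S1 → S1 → S1 → S1 → S2 → S5 → S5 → S1 → S1 → S2 → S3 → S3 → S0 → S5 → S1 → S2  → end S2, rejected
w2: S1 → S2 → S5 → S1 → S1 → S1 → S1 → S2 → S5 → S1 → S1 → S1 → S2  → end S2, rejected
w3: S1 → S2 → S3 → S3 → S0 → S5 → S1 → S2 → S5 → S1 → S1 → S1  → end S1, rejected

none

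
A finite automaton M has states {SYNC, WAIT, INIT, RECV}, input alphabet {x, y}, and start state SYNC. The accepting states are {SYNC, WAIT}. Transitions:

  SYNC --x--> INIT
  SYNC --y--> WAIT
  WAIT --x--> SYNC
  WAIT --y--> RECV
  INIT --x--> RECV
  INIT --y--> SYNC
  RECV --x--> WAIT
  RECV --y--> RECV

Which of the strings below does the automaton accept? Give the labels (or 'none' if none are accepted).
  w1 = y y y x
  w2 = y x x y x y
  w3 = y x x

w1:
  start at SYNC
  read 'y': SYNC → WAIT
  read 'y': WAIT → RECV
  read 'y': RECV → RECV
  read 'x': RECV → WAIT
  end WAIT, accepted
w2:
  start at SYNC
  read 'y': SYNC → WAIT
  read 'x': WAIT → SYNC
  read 'x': SYNC → INIT
  read 'y': INIT → SYNC
  read 'x': SYNC → INIT
  read 'y': INIT → SYNC
  end SYNC, accepted
w3:
  start at SYNC
  read 'y': SYNC → WAIT
  read 'x': WAIT → SYNC
  read 'x': SYNC → INIT
  end INIT, rejected

w1, w2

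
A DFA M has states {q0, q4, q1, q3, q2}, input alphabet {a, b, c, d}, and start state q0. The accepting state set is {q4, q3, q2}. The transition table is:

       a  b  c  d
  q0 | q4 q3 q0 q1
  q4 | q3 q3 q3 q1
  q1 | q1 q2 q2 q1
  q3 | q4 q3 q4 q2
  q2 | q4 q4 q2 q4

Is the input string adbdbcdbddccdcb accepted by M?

start at q0
read 'a': q0 → q4
read 'd': q4 → q1
read 'b': q1 → q2
read 'd': q2 → q4
read 'b': q4 → q3
read 'c': q3 → q4
read 'd': q4 → q1
read 'b': q1 → q2
read 'd': q2 → q4
read 'd': q4 → q1
read 'c': q1 → q2
read 'c': q2 → q2
read 'd': q2 → q4
read 'c': q4 → q3
read 'b': q3 → q3
End state q3 is accepting.

Yes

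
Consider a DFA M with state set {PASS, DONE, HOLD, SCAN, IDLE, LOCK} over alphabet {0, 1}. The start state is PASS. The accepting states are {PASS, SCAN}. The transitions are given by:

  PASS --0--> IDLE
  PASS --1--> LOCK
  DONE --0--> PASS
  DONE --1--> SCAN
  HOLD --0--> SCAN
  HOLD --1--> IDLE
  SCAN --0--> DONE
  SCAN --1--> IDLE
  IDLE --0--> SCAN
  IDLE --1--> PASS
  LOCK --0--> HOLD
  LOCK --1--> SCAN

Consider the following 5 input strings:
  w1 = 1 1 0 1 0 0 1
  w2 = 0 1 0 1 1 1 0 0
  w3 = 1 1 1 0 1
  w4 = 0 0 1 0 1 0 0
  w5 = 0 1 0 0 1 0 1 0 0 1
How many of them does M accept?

2

w1:
  start at PASS
  read '1': PASS → LOCK
  read '1': LOCK → SCAN
  read '0': SCAN → DONE
  read '1': DONE → SCAN
  read '0': SCAN → DONE
  read '0': DONE → PASS
  read '1': PASS → LOCK
  end LOCK, rejected
w2:
  start at PASS
  read '0': PASS → IDLE
  read '1': IDLE → PASS
  read '0': PASS → IDLE
  read '1': IDLE → PASS
  read '1': PASS → LOCK
  read '1': LOCK → SCAN
  read '0': SCAN → DONE
  read '0': DONE → PASS
  end PASS, accepted
w3:
  start at PASS
  read '1': PASS → LOCK
  read '1': LOCK → SCAN
  read '1': SCAN → IDLE
  read '0': IDLE → SCAN
  read '1': SCAN → IDLE
  end IDLE, rejected
w4:
  start at PASS
  read '0': PASS → IDLE
  read '0': IDLE → SCAN
  read '1': SCAN → IDLE
  read '0': IDLE → SCAN
  read '1': SCAN → IDLE
  read '0': IDLE → SCAN
  read '0': SCAN → DONE
  end DONE, rejected
w5:
  start at PASS
  read '0': PASS → IDLE
  read '1': IDLE → PASS
  read '0': PASS → IDLE
  read '0': IDLE → SCAN
  read '1': SCAN → IDLE
  read '0': IDLE → SCAN
  read '1': SCAN → IDLE
  read '0': IDLE → SCAN
  read '0': SCAN → DONE
  read '1': DONE → SCAN
  end SCAN, accepted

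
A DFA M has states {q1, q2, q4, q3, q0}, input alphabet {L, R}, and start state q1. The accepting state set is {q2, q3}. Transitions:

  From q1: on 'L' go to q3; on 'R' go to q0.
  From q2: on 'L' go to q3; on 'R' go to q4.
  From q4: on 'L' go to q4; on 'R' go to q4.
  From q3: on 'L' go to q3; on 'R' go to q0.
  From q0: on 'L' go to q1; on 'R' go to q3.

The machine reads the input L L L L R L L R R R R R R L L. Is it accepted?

q1 → q3 → q3 → q3 → q3 → q0 → q1 → q3 → q0 → q3 → q0 → q3 → q0 → q3 → q3 → q3
End state q3 is accepting.

Yes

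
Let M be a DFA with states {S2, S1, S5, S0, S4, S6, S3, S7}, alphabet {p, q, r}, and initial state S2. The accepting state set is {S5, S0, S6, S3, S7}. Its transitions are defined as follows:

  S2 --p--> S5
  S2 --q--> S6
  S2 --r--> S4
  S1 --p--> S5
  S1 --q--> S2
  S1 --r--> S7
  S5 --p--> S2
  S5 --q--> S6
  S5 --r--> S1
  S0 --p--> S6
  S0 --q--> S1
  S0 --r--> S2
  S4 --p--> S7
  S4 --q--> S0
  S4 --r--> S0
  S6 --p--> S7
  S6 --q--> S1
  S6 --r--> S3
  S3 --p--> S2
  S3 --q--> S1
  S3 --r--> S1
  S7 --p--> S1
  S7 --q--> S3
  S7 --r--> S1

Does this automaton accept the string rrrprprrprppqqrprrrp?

No

S2 → S4 → S0 → S2 → S5 → S1 → S5 → S1 → S7 → S1 → S7 → S1 → S5 → S6 → S1 → S7 → S1 → S7 → S1 → S7 → S1
End state S1 is not accepting.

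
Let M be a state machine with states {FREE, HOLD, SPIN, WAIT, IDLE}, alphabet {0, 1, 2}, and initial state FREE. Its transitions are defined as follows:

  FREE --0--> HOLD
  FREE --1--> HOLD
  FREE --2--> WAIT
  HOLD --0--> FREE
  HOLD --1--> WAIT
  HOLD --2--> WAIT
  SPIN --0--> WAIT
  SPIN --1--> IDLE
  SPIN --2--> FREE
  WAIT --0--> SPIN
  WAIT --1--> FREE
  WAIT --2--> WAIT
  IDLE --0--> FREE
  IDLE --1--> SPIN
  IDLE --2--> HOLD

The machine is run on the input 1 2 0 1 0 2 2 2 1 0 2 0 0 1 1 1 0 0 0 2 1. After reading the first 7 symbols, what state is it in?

start at FREE
read '1': FREE → HOLD
read '2': HOLD → WAIT
read '0': WAIT → SPIN
read '1': SPIN → IDLE
read '0': IDLE → FREE
read '2': FREE → WAIT
read '2': WAIT → WAIT
After 7 symbols: WAIT.

WAIT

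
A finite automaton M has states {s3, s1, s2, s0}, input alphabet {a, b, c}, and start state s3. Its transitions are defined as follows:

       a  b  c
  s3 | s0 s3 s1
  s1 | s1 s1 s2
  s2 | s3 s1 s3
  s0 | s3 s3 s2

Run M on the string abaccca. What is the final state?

s1

start at s3
read 'a': s3 → s0
read 'b': s0 → s3
read 'a': s3 → s0
read 'c': s0 → s2
read 'c': s2 → s3
read 'c': s3 → s1
read 'a': s1 → s1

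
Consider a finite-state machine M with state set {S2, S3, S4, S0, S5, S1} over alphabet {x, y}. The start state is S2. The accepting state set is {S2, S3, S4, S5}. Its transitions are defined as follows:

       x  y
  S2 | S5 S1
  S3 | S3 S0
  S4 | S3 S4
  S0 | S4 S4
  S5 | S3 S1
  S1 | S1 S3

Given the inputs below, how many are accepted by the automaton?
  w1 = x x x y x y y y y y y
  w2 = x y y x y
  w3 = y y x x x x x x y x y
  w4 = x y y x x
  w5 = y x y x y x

w1: S2 → S5 → S3 → S3 → S0 → S4 → S4 → S4 → S4 → S4 → S4 → S4  → end S4, accepted
w2: S2 → S5 → S1 → S3 → S3 → S0  → end S0, rejected
w3: S2 → S1 → S3 → S3 → S3 → S3 → S3 → S3 → S3 → S0 → S4 → S4  → end S4, accepted
w4: S2 → S5 → S1 → S3 → S3 → S3  → end S3, accepted
w5: S2 → S1 → S1 → S3 → S3 → S0 → S4  → end S4, accepted

4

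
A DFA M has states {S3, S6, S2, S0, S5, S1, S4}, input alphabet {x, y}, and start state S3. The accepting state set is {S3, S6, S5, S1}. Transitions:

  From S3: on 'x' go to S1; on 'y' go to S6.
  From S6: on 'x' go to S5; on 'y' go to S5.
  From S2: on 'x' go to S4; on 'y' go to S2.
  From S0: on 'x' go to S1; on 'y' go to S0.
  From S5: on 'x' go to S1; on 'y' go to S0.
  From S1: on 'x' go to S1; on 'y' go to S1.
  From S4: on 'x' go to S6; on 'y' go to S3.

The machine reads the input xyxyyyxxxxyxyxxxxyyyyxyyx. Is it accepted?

S3 → S1 → S1 → S1 → S1 → S1 → S1 → S1 → S1 → S1 → S1 → S1 → S1 → S1 → S1 → S1 → S1 → S1 → S1 → S1 → S1 → S1 → S1 → S1 → S1 → S1
End state S1 is accepting.

Yes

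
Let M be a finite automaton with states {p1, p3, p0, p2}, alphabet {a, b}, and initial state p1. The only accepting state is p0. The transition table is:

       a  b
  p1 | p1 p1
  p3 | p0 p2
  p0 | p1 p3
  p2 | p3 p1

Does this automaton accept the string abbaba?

No

start at p1
read 'a': p1 → p1
read 'b': p1 → p1
read 'b': p1 → p1
read 'a': p1 → p1
read 'b': p1 → p1
read 'a': p1 → p1
End state p1 is not accepting.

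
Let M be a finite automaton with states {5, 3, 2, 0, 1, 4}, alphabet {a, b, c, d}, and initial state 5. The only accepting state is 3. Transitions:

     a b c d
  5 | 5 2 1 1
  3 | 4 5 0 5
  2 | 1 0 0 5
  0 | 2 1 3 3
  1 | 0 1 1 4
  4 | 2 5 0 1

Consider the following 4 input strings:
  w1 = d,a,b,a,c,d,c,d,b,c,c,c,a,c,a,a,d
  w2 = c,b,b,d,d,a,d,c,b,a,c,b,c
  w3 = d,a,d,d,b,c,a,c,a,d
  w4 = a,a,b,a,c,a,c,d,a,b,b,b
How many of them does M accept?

0

w1:
  start at 5
  read 'd': 5 → 1
  read 'a': 1 → 0
  read 'b': 0 → 1
  read 'a': 1 → 0
  read 'c': 0 → 3
  read 'd': 3 → 5
  read 'c': 5 → 1
  read 'd': 1 → 4
  read 'b': 4 → 5
  read 'c': 5 → 1
  read 'c': 1 → 1
  read 'c': 1 → 1
  read 'a': 1 → 0
  read 'c': 0 → 3
  read 'a': 3 → 4
  read 'a': 4 → 2
  read 'd': 2 → 5
  end 5, rejected
w2:
  start at 5
  read 'c': 5 → 1
  read 'b': 1 → 1
  read 'b': 1 → 1
  read 'd': 1 → 4
  read 'd': 4 → 1
  read 'a': 1 → 0
  read 'd': 0 → 3
  read 'c': 3 → 0
  read 'b': 0 → 1
  read 'a': 1 → 0
  read 'c': 0 → 3
  read 'b': 3 → 5
  read 'c': 5 → 1
  end 1, rejected
w3:
  start at 5
  read 'd': 5 → 1
  read 'a': 1 → 0
  read 'd': 0 → 3
  read 'd': 3 → 5
  read 'b': 5 → 2
  read 'c': 2 → 0
  read 'a': 0 → 2
  read 'c': 2 → 0
  read 'a': 0 → 2
  read 'd': 2 → 5
  end 5, rejected
w4:
  start at 5
  read 'a': 5 → 5
  read 'a': 5 → 5
  read 'b': 5 → 2
  read 'a': 2 → 1
  read 'c': 1 → 1
  read 'a': 1 → 0
  read 'c': 0 → 3
  read 'd': 3 → 5
  read 'a': 5 → 5
  read 'b': 5 → 2
  read 'b': 2 → 0
  read 'b': 0 → 1
  end 1, rejected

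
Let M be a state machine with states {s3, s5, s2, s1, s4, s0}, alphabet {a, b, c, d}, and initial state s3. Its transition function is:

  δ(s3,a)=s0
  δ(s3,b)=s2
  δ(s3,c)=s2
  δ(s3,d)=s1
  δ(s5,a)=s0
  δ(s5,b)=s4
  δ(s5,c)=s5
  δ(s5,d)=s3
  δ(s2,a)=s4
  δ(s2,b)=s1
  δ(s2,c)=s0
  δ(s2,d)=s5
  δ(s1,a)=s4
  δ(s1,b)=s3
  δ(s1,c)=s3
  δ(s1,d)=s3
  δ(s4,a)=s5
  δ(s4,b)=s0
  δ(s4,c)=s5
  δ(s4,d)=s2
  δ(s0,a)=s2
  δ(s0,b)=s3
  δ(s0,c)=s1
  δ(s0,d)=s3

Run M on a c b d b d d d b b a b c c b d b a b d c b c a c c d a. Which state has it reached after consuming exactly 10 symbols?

start at s3
read 'a': s3 → s0
read 'c': s0 → s1
read 'b': s1 → s3
read 'd': s3 → s1
read 'b': s1 → s3
read 'd': s3 → s1
read 'd': s1 → s3
read 'd': s3 → s1
read 'b': s1 → s3
read 'b': s3 → s2
After 10 symbols: s2.

s2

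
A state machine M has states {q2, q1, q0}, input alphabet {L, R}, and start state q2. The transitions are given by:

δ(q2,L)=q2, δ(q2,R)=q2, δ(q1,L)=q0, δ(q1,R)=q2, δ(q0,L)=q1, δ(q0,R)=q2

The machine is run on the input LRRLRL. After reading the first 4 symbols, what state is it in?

q2

Trace: q2 -L-> q2 -R-> q2 -R-> q2 -L-> q2
After 4 symbols: q2.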